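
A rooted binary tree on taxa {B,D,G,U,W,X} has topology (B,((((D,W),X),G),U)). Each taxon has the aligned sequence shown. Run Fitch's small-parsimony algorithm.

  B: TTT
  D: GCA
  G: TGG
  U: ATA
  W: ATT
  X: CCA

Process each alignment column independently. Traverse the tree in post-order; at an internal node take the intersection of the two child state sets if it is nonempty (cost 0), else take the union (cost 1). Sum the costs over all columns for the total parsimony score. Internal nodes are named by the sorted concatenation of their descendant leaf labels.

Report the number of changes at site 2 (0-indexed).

3

DW@0: {G} ∪ {A} = {A,G} (union, +1)
DWX@0: {A,G} ∪ {C} = {A,C,G} (union, +1)
DGWX@0: {A,C,G} ∪ {T} = {A,C,G,T} (union, +1)
DGUWX@0: {A,C,G,T} ∩ {A} = {A} (intersection, +0)
BDGUWX@0: {T} ∪ {A} = {A,T} (union, +1)
DW@1: {C} ∪ {T} = {C,T} (union, +1)
DWX@1: {C,T} ∩ {C} = {C} (intersection, +0)
DGWX@1: {C} ∪ {G} = {C,G} (union, +1)
DGUWX@1: {C,G} ∪ {T} = {C,G,T} (union, +1)
BDGUWX@1: {T} ∩ {C,G,T} = {T} (intersection, +0)
DW@2: {A} ∪ {T} = {A,T} (union, +1)
DWX@2: {A,T} ∩ {A} = {A} (intersection, +0)
DGWX@2: {A} ∪ {G} = {A,G} (union, +1)
DGUWX@2: {A,G} ∩ {A} = {A} (intersection, +0)
BDGUWX@2: {T} ∪ {A} = {A,T} (union, +1)
per-site changes: [4, 3, 3]; total = 10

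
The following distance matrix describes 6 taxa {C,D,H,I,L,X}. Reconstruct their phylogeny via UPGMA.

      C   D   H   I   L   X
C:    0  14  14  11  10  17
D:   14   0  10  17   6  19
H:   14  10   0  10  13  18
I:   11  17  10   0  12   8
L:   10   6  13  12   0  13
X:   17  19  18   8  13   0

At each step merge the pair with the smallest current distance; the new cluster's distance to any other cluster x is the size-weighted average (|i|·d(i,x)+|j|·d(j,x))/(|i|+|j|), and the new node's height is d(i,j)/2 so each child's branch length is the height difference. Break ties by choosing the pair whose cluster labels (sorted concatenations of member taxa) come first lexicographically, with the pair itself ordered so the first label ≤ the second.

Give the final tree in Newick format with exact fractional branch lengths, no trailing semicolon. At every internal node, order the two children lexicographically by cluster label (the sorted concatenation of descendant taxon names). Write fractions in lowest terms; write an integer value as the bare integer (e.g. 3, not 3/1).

((C:19/3,((D:3,L:3):11/4,H:23/4):7/12):47/48,(I:4,X:4):53/16)

step 1: merge (D,L) at d=6; branch lengths D→3, L→3; new cluster DL
  updated: d(C,DL)=12, d(DL,H)=23/2, d(DL,I)=29/2, d(DL,X)=16
step 2: merge (I,X) at d=8; branch lengths I→4, X→4; new cluster IX
  updated: d(C,IX)=14, d(DL,IX)=61/4, d(H,IX)=14
step 3: merge (DL,H) at d=23/2; branch lengths DL→11/4, H→23/4; new cluster DHL
  updated: d(C,DHL)=38/3, d(DHL,IX)=89/6
step 4: merge (C,DHL) at d=38/3; branch lengths C→19/3, DHL→7/12; new cluster CDHL
  updated: d(CDHL,IX)=117/8
step 5: merge (CDHL,IX) at d=117/8; branch lengths CDHL→47/48, IX→53/16; new cluster CDHILX
final tree: ((C:19/3,((D:3,L:3):11/4,H:23/4):7/12):47/48,(I:4,X:4):53/16)
total length: 809/24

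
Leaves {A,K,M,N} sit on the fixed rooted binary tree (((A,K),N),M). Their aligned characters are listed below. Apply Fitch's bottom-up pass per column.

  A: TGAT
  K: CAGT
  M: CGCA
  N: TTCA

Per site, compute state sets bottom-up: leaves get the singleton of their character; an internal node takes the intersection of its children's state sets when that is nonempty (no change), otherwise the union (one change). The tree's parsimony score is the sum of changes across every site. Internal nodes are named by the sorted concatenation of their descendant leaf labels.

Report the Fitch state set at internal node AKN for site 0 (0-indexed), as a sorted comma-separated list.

T

AK@0: {T} ∪ {C} = {C,T} (union, +1)
AKN@0: {C,T} ∩ {T} = {T} (intersection, +0)
AKMN@0: {T} ∪ {C} = {C,T} (union, +1)
AK@1: {G} ∪ {A} = {A,G} (union, +1)
AKN@1: {A,G} ∪ {T} = {A,G,T} (union, +1)
AKMN@1: {A,G,T} ∩ {G} = {G} (intersection, +0)
AK@2: {A} ∪ {G} = {A,G} (union, +1)
AKN@2: {A,G} ∪ {C} = {A,C,G} (union, +1)
AKMN@2: {A,C,G} ∩ {C} = {C} (intersection, +0)
AK@3: {T} ∩ {T} = {T} (intersection, +0)
AKN@3: {T} ∪ {A} = {A,T} (union, +1)
AKMN@3: {A,T} ∩ {A} = {A} (intersection, +0)
per-site changes: [2, 2, 2, 1]; total = 7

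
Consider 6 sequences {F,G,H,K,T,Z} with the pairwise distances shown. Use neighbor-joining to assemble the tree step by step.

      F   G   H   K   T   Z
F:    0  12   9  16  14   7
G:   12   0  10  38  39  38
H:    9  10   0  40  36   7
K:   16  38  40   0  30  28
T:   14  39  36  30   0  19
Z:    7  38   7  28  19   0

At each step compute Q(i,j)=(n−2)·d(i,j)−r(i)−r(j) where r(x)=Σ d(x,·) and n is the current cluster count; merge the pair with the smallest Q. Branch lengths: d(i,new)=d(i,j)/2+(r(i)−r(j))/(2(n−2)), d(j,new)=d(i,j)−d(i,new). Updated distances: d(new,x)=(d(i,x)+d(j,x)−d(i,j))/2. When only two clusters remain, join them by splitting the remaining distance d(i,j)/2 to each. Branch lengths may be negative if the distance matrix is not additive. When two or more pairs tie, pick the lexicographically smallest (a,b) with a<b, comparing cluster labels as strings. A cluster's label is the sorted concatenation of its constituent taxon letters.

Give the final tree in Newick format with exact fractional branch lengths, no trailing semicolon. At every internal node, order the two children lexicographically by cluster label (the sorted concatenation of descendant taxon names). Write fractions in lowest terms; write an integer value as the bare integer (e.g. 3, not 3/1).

((((F:-61/12,(G:75/8,H:5/8):127/12):59/16,Z:93/16):43/16,K:283/16):197/32,T:197/32)

step 1: merge (G,H) at d=10, Q=-199; branch lengths G→75/8, H→5/8; new cluster GH
  updated: d(F,GH)=11/2, d(GH,K)=34, d(GH,T)=65/2, d(GH,Z)=35/2
step 2: merge (F,GH) at d=11/2, Q=-231/2; branch lengths F→-61/12, GH→127/12; new cluster FGH
  updated: d(FGH,K)=89/4, d(FGH,T)=41/2, d(FGH,Z)=19/2
step 3: merge (FGH,Z) at d=19/2, Q=-359/4; branch lengths FGH→59/16, Z→93/16; new cluster FGHZ
  updated: d(FGHZ,K)=163/8, d(FGHZ,T)=15
step 4: merge (FGHZ,K) at d=163/8, Q=-523/8; branch lengths FGHZ→43/16, K→283/16; new cluster FGHKZ
  updated: d(FGHKZ,T)=197/16
step 5: merge (FGHKZ,T) at d=197/16; branch lengths FGHKZ→197/32, T→197/32; new cluster FGHKTZ
final tree: ((((F:-61/12,(G:75/8,H:5/8):127/12):59/16,Z:93/16):43/16,K:283/16):197/32,T:197/32)
total length: 923/16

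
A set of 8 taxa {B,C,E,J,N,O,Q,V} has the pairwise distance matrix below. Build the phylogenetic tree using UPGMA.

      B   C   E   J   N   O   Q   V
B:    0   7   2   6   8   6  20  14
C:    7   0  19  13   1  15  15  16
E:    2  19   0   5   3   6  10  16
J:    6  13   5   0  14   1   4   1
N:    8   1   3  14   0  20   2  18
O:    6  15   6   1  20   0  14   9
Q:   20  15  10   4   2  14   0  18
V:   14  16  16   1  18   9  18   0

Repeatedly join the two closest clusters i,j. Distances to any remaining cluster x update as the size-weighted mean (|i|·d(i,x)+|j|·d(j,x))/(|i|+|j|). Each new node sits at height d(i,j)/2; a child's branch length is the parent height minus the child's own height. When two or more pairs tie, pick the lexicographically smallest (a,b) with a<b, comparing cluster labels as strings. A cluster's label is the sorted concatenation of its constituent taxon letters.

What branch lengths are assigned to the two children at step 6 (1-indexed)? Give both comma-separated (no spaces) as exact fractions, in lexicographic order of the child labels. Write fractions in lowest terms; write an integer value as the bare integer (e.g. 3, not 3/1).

41/12,23/12

step 1: merge (C,N) at d=1; branch lengths C→1/2, N→1/2; new cluster CN
  updated: d(B,CN)=15/2, d(CN,E)=11, d(CN,J)=27/2, d(CN,O)=35/2, d(CN,Q)=17/2, d(CN,V)=17
step 2: merge (J,O) at d=1; branch lengths J→1/2, O→1/2; new cluster JO
  updated: d(B,JO)=6, d(CN,JO)=31/2, d(E,JO)=11/2, d(JO,Q)=9, d(JO,V)=5
step 3: merge (B,E) at d=2; branch lengths B→1, E→1; new cluster BE
  updated: d(BE,CN)=37/4, d(BE,JO)=23/4, d(BE,Q)=15, d(BE,V)=15
step 4: merge (JO,V) at d=5; branch lengths JO→2, V→5/2; new cluster JOV
  updated: d(BE,JOV)=53/6, d(CN,JOV)=16, d(JOV,Q)=12
step 5: merge (CN,Q) at d=17/2; branch lengths CN→15/4, Q→17/4; new cluster CNQ
  updated: d(BE,CNQ)=67/6, d(CNQ,JOV)=44/3
step 6: merge (BE,JOV) at d=53/6; branch lengths BE→41/12, JOV→23/12; new cluster BEJOV
  updated: d(BEJOV,CNQ)=199/15
step 7: merge (BEJOV,CNQ) at d=199/15; branch lengths BEJOV→133/60, CNQ→143/60; new cluster BCEJNOQV
final tree: (((B:1,E:1):41/12,((J:1/2,O:1/2):2,V:5/2):23/12):133/60,((C:1/2,N:1/2):15/4,Q:17/4):143/60)
total length: 793/30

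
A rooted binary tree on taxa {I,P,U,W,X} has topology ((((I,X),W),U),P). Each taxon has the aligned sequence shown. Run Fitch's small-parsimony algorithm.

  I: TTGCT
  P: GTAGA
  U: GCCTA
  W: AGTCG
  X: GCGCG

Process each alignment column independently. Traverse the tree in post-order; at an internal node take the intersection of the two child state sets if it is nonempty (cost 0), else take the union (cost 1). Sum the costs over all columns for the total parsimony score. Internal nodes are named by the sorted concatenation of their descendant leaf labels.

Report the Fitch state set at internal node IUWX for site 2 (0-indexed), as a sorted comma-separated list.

site 0, node IX: I={T} ∪ X={G} → {G,T} (+1)
site 0, node IWX: IX={G,T} ∪ W={A} → {A,G,T} (+1)
site 0, node IUWX: IWX={A,G,T} ∩ U={G} → {G} (+0)
site 0, node IPUWX: IUWX={G} ∩ P={G} → {G} (+0)
site 1, node IX: I={T} ∪ X={C} → {C,T} (+1)
site 1, node IWX: IX={C,T} ∪ W={G} → {C,G,T} (+1)
site 1, node IUWX: IWX={C,G,T} ∩ U={C} → {C} (+0)
site 1, node IPUWX: IUWX={C} ∪ P={T} → {C,T} (+1)
site 2, node IX: I={G} ∩ X={G} → {G} (+0)
site 2, node IWX: IX={G} ∪ W={T} → {G,T} (+1)
site 2, node IUWX: IWX={G,T} ∪ U={C} → {C,G,T} (+1)
site 2, node IPUWX: IUWX={C,G,T} ∪ P={A} → {A,C,G,T} (+1)
site 3, node IX: I={C} ∩ X={C} → {C} (+0)
site 3, node IWX: IX={C} ∩ W={C} → {C} (+0)
site 3, node IUWX: IWX={C} ∪ U={T} → {C,T} (+1)
site 3, node IPUWX: IUWX={C,T} ∪ P={G} → {C,G,T} (+1)
site 4, node IX: I={T} ∪ X={G} → {G,T} (+1)
site 4, node IWX: IX={G,T} ∩ W={G} → {G} (+0)
site 4, node IUWX: IWX={G} ∪ U={A} → {A,G} (+1)
site 4, node IPUWX: IUWX={A,G} ∩ P={A} → {A} (+0)
per-site changes: [2, 3, 3, 2, 2]; total = 12

C,G,T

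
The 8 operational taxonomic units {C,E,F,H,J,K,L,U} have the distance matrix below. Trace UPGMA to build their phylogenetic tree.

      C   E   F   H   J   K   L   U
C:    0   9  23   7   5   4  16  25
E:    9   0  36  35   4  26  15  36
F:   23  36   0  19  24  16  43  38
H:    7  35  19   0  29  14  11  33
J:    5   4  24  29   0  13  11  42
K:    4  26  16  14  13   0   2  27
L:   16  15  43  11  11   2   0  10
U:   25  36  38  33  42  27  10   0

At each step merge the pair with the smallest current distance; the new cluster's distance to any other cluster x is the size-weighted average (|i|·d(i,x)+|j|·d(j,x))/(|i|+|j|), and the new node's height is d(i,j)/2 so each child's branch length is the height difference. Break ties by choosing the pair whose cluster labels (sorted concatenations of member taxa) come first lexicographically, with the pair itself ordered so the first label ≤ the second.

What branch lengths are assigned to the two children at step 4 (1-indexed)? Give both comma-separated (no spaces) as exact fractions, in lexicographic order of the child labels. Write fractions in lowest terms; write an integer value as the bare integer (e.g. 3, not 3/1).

iteration 1: select K,L (d=2); attach at lengths (1, 1); label the merged cluster KL
  updated: d(C,KL)=10, d(E,KL)=41/2, d(F,KL)=59/2, d(H,KL)=25/2, d(J,KL)=12, d(KL,U)=37/2
iteration 2: select E,J (d=4); attach at lengths (2, 2); label the merged cluster EJ
  updated: d(C,EJ)=7, d(EJ,F)=30, d(EJ,H)=32, d(EJ,KL)=65/4, d(EJ,U)=39
iteration 3: select C,EJ (d=7); attach at lengths (7/2, 3/2); label the merged cluster CEJ
  updated: d(CEJ,F)=83/3, d(CEJ,H)=71/3, d(CEJ,KL)=85/6, d(CEJ,U)=103/3
iteration 4: select H,KL (d=25/2); attach at lengths (25/4, 21/4); label the merged cluster HKL
  updated: d(CEJ,HKL)=52/3, d(F,HKL)=26, d(HKL,U)=70/3
iteration 5: select CEJ,HKL (d=52/3); attach at lengths (31/6, 29/12); label the merged cluster CEHJKL
  updated: d(CEHJKL,F)=161/6, d(CEHJKL,U)=173/6
iteration 6: select CEHJKL,F (d=161/6); attach at lengths (19/4, 161/12); label the merged cluster CEFHJKL
  updated: d(CEFHJKL,U)=211/7
iteration 7: select CEFHJKL,U (d=211/7); attach at lengths (139/84, 211/14); label the merged cluster CEFHJKLU
final tree: ((((C:7/2,(E:2,J:2):3/2):31/6,(H:25/4,(K:1,L:1):21/4):29/12):19/4,F:161/12):139/84,U:211/14)
total length: 2729/42

25/4,21/4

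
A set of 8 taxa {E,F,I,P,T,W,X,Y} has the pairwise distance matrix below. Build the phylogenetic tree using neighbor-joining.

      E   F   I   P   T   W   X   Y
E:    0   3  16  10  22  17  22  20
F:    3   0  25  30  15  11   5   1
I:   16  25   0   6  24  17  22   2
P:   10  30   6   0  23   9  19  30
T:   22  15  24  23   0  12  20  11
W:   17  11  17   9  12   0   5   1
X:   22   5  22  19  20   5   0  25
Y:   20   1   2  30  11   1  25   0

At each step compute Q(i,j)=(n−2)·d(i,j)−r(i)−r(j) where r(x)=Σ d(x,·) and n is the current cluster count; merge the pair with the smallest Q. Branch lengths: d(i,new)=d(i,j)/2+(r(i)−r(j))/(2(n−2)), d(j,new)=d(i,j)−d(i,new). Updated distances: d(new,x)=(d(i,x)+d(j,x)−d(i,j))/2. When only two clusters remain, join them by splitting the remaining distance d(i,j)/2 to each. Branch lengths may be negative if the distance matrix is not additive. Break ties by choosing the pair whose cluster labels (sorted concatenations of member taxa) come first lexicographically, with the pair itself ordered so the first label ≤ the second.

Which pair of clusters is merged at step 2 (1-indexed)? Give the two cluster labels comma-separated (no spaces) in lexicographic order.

1. join I+P (d=6, Q=-203) ⇒ IP; edges |I|=7/4, |P|=17/4
  updated: d(E,IP)=10, d(F,IP)=49/2, d(IP,T)=41/2, d(IP,W)=10, d(IP,X)=35/2, d(IP,Y)=13
2. join E+IP (d=10, Q=-279/2) ⇒ EIP; edges |E|=97/20, |IP|=103/20
  updated: d(EIP,F)=35/4, d(EIP,T)=65/4, d(EIP,W)=17/2, d(EIP,X)=59/4, d(EIP,Y)=23/2
3. join F+X (d=5, Q=-181/2) ⇒ FX; edges |F|=-9/8, |X|=49/8
  updated: d(EIP,FX)=37/4, d(FX,T)=15, d(FX,W)=11/2, d(FX,Y)=21/2
4. join EIP+FX (d=37/4, Q=-58) ⇒ EFIPX; edges |EIP|=11/2, |FX|=15/4
  updated: d(EFIPX,T)=11, d(EFIPX,W)=19/8, d(EFIPX,Y)=51/8
5. join EFIPX+T (d=11, Q=-127/4) ⇒ EFIPTX; edges |EFIPX|=31/16, |T|=145/16
  updated: d(EFIPTX,W)=27/16, d(EFIPTX,Y)=51/16
6. join EFIPTX+W (d=27/16, Q=-47/8) ⇒ EFIPTWX; edges |EFIPTX|=31/16, |W|=-1/4
  updated: d(EFIPTWX,Y)=5/4
7. join EFIPTWX+Y (d=5/4) ⇒ EFIPTWXY; edges |EFIPTWX|=5/8, |Y|=5/8
final tree: (((((E:97/20,(I:7/4,P:17/4):103/20):11/2,(F:-9/8,X:49/8):15/4):31/16,T:145/16):31/16,W:-1/4):5/8,Y:5/8)
total length: 707/16

E,IP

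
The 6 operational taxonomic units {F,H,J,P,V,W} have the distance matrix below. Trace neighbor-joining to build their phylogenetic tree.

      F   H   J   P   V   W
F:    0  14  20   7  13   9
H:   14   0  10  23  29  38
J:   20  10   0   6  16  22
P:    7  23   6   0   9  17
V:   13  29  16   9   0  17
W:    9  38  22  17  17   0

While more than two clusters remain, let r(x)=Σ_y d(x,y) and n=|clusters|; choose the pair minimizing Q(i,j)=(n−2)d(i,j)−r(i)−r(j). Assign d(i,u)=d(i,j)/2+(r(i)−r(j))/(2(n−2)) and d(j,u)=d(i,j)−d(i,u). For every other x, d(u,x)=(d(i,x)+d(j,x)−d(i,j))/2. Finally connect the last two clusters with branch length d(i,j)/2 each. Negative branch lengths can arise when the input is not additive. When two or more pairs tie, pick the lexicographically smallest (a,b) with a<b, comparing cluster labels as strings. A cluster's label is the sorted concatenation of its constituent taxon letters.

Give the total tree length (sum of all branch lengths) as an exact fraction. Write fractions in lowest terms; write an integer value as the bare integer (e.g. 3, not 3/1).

step 1: merge (H,J) at d=10, Q=-148; branch lengths H→10, J→0; new cluster HJ
  updated: d(F,HJ)=12, d(HJ,P)=19/2, d(HJ,V)=35/2, d(HJ,W)=25
step 2: merge (F,W) at d=9, Q=-82; branch lengths F→0, W→9; new cluster FW
  updated: d(FW,HJ)=14, d(FW,P)=15/2, d(FW,V)=21/2
step 3: merge (FW,V) at d=21/2, Q=-48; branch lengths FW→4, V→13/2; new cluster FVW
  updated: d(FVW,HJ)=21/2, d(FVW,P)=3
step 4: merge (FVW,HJ) at d=21/2, Q=-23; branch lengths FVW→2, HJ→17/2; new cluster FHJVW
  updated: d(FHJVW,P)=1
step 5: merge (FHJVW,P) at d=1; branch lengths FHJVW→1/2, P→1/2; new cluster FHJPVW
final tree: ((((F:0,W:9):4,V:13/2):2,(H:10,J:0):17/2):1/2,P:1/2)
total length: 41

41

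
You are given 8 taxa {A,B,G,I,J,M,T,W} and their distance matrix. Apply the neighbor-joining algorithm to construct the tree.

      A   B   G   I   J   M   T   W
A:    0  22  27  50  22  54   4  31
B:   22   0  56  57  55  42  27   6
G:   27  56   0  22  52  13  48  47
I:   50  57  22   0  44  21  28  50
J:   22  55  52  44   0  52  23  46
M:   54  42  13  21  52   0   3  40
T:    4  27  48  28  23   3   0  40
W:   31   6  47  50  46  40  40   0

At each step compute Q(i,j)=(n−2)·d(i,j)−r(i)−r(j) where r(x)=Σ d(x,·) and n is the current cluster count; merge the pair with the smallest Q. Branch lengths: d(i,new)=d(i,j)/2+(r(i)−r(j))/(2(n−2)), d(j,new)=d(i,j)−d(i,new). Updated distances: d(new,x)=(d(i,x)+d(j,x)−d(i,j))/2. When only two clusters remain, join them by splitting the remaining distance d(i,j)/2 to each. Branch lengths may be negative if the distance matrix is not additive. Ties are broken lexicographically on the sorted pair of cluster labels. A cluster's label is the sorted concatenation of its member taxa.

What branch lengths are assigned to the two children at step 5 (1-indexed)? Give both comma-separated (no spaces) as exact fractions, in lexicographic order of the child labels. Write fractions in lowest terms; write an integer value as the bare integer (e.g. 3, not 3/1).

1. join B+W (d=6, Q=-489) ⇒ BW; edges |B|=41/12, |W|=31/12
  updated: d(A,BW)=47/2, d(BW,G)=97/2, d(BW,I)=101/2, d(BW,J)=95/2, d(BW,M)=38, d(BW,T)=61/2
2. join G+M (d=13, Q=-653/2) ⇒ GM; edges |G|=189/20, |M|=71/20
  updated: d(A,GM)=34, d(BW,GM)=147/4, d(GM,I)=15, d(GM,J)=91/2, d(GM,T)=19
3. join GM+I (d=15, Q=-1111/4) ⇒ GIM; edges |GM|=91/32, |I|=389/32
  updated: d(A,GIM)=69/2, d(BW,GIM)=289/8, d(GIM,J)=149/4, d(GIM,T)=16
4. join BW+GIM (d=289/8, Q=-1225/8) ⇒ BGIMW; edges |BW|=977/48, |GIM|=757/48
  updated: d(A,BGIMW)=175/16, d(BGIMW,J)=389/16, d(BGIMW,T)=83/16
5. join A+J (d=22, Q=-249/4) ⇒ AJ; edges |A|=93/32, |J|=611/32
  updated: d(AJ,BGIMW)=53/8, d(AJ,T)=5/2
6. join AJ+BGIMW (d=53/8, Q=-229/16) ⇒ ABGIJMW; edges |AJ|=63/32, |BGIMW|=149/32
  updated: d(ABGIJMW,T)=17/32
7. join ABGIJMW+T (d=17/32) ⇒ ABGIJMTW; edges |ABGIJMW|=17/64, |T|=17/64
final tree: (((A:93/32,J:611/32):63/32,((B:41/12,W:31/12):977/48,((G:189/20,M:71/20):91/32,I:389/32):757/48):149/32):17/64,T:17/64)
total length: 3177/32

93/32,611/32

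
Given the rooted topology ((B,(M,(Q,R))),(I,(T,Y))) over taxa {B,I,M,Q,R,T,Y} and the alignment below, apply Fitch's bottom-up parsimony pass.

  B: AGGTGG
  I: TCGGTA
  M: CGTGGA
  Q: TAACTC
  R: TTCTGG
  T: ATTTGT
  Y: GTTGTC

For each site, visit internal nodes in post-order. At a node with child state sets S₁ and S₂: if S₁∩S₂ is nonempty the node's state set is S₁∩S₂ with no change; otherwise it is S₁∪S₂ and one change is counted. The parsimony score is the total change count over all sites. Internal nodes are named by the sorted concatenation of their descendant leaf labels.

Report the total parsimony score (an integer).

24

site 0, node QR: Q={T} ∩ R={T} → {T} (+0)
site 0, node MQR: M={C} ∪ QR={T} → {C,T} (+1)
site 0, node BMQR: B={A} ∪ MQR={C,T} → {A,C,T} (+1)
site 0, node TY: T={A} ∪ Y={G} → {A,G} (+1)
site 0, node ITY: I={T} ∪ TY={A,G} → {A,G,T} (+1)
site 0, node BIMQRTY: BMQR={A,C,T} ∩ ITY={A,G,T} → {A,T} (+0)
site 1, node QR: Q={A} ∪ R={T} → {A,T} (+1)
site 1, node MQR: M={G} ∪ QR={A,T} → {A,G,T} (+1)
site 1, node BMQR: B={G} ∩ MQR={A,G,T} → {G} (+0)
site 1, node TY: T={T} ∩ Y={T} → {T} (+0)
site 1, node ITY: I={C} ∪ TY={T} → {C,T} (+1)
site 1, node BIMQRTY: BMQR={G} ∪ ITY={C,T} → {C,G,T} (+1)
site 2, node QR: Q={A} ∪ R={C} → {A,C} (+1)
site 2, node MQR: M={T} ∪ QR={A,C} → {A,C,T} (+1)
site 2, node BMQR: B={G} ∪ MQR={A,C,T} → {A,C,G,T} (+1)
site 2, node TY: T={T} ∩ Y={T} → {T} (+0)
site 2, node ITY: I={G} ∪ TY={T} → {G,T} (+1)
site 2, node BIMQRTY: BMQR={A,C,G,T} ∩ ITY={G,T} → {G,T} (+0)
site 3, node QR: Q={C} ∪ R={T} → {C,T} (+1)
site 3, node MQR: M={G} ∪ QR={C,T} → {C,G,T} (+1)
site 3, node BMQR: B={T} ∩ MQR={C,G,T} → {T} (+0)
site 3, node TY: T={T} ∪ Y={G} → {G,T} (+1)
site 3, node ITY: I={G} ∩ TY={G,T} → {G} (+0)
site 3, node BIMQRTY: BMQR={T} ∪ ITY={G} → {G,T} (+1)
site 4, node QR: Q={T} ∪ R={G} → {G,T} (+1)
site 4, node MQR: M={G} ∩ QR={G,T} → {G} (+0)
site 4, node BMQR: B={G} ∩ MQR={G} → {G} (+0)
site 4, node TY: T={G} ∪ Y={T} → {G,T} (+1)
site 4, node ITY: I={T} ∩ TY={G,T} → {T} (+0)
site 4, node BIMQRTY: BMQR={G} ∪ ITY={T} → {G,T} (+1)
site 5, node QR: Q={C} ∪ R={G} → {C,G} (+1)
site 5, node MQR: M={A} ∪ QR={C,G} → {A,C,G} (+1)
site 5, node BMQR: B={G} ∩ MQR={A,C,G} → {G} (+0)
site 5, node TY: T={T} ∪ Y={C} → {C,T} (+1)
site 5, node ITY: I={A} ∪ TY={C,T} → {A,C,T} (+1)
site 5, node BIMQRTY: BMQR={G} ∪ ITY={A,C,T} → {A,C,G,T} (+1)
per-site changes: [4, 4, 4, 4, 3, 5]; total = 24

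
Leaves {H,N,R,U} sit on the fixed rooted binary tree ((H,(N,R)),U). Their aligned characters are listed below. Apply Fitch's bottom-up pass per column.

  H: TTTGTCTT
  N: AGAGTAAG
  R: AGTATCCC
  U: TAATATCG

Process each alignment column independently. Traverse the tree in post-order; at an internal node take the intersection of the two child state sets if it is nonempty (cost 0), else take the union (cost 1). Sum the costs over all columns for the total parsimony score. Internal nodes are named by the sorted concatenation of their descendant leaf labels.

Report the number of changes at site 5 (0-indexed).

[col 0] NR: children N:{A}, R:{A} ∩→ {A}; cost 0
[col 0] HNR: children H:{T}, NR:{A} ∪→ {A,T}; cost 1
[col 0] HNRU: children HNR:{A,T}, U:{T} ∩→ {T}; cost 0
[col 1] NR: children N:{G}, R:{G} ∩→ {G}; cost 0
[col 1] HNR: children H:{T}, NR:{G} ∪→ {G,T}; cost 1
[col 1] HNRU: children HNR:{G,T}, U:{A} ∪→ {A,G,T}; cost 1
[col 2] NR: children N:{A}, R:{T} ∪→ {A,T}; cost 1
[col 2] HNR: children H:{T}, NR:{A,T} ∩→ {T}; cost 0
[col 2] HNRU: children HNR:{T}, U:{A} ∪→ {A,T}; cost 1
[col 3] NR: children N:{G}, R:{A} ∪→ {A,G}; cost 1
[col 3] HNR: children H:{G}, NR:{A,G} ∩→ {G}; cost 0
[col 3] HNRU: children HNR:{G}, U:{T} ∪→ {G,T}; cost 1
[col 4] NR: children N:{T}, R:{T} ∩→ {T}; cost 0
[col 4] HNR: children H:{T}, NR:{T} ∩→ {T}; cost 0
[col 4] HNRU: children HNR:{T}, U:{A} ∪→ {A,T}; cost 1
[col 5] NR: children N:{A}, R:{C} ∪→ {A,C}; cost 1
[col 5] HNR: children H:{C}, NR:{A,C} ∩→ {C}; cost 0
[col 5] HNRU: children HNR:{C}, U:{T} ∪→ {C,T}; cost 1
[col 6] NR: children N:{A}, R:{C} ∪→ {A,C}; cost 1
[col 6] HNR: children H:{T}, NR:{A,C} ∪→ {A,C,T}; cost 1
[col 6] HNRU: children HNR:{A,C,T}, U:{C} ∩→ {C}; cost 0
[col 7] NR: children N:{G}, R:{C} ∪→ {C,G}; cost 1
[col 7] HNR: children H:{T}, NR:{C,G} ∪→ {C,G,T}; cost 1
[col 7] HNRU: children HNR:{C,G,T}, U:{G} ∩→ {G}; cost 0
per-site changes: [1, 2, 2, 2, 1, 2, 2, 2]; total = 14

2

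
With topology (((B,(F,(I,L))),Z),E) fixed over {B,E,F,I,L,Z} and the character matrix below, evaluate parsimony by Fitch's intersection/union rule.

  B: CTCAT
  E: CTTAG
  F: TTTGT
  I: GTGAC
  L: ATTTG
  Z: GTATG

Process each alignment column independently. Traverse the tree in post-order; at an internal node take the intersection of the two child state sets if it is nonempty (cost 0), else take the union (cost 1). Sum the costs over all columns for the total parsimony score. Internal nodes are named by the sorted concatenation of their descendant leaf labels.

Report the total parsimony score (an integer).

13

site 0, node IL: I={G} ∪ L={A} → {A,G} (+1)
site 0, node FIL: F={T} ∪ IL={A,G} → {A,G,T} (+1)
site 0, node BFIL: B={C} ∪ FIL={A,G,T} → {A,C,G,T} (+1)
site 0, node BFILZ: BFIL={A,C,G,T} ∩ Z={G} → {G} (+0)
site 0, node BEFILZ: BFILZ={G} ∪ E={C} → {C,G} (+1)
site 1, node IL: I={T} ∩ L={T} → {T} (+0)
site 1, node FIL: F={T} ∩ IL={T} → {T} (+0)
site 1, node BFIL: B={T} ∩ FIL={T} → {T} (+0)
site 1, node BFILZ: BFIL={T} ∩ Z={T} → {T} (+0)
site 1, node BEFILZ: BFILZ={T} ∩ E={T} → {T} (+0)
site 2, node IL: I={G} ∪ L={T} → {G,T} (+1)
site 2, node FIL: F={T} ∩ IL={G,T} → {T} (+0)
site 2, node BFIL: B={C} ∪ FIL={T} → {C,T} (+1)
site 2, node BFILZ: BFIL={C,T} ∪ Z={A} → {A,C,T} (+1)
site 2, node BEFILZ: BFILZ={A,C,T} ∩ E={T} → {T} (+0)
site 3, node IL: I={A} ∪ L={T} → {A,T} (+1)
site 3, node FIL: F={G} ∪ IL={A,T} → {A,G,T} (+1)
site 3, node BFIL: B={A} ∩ FIL={A,G,T} → {A} (+0)
site 3, node BFILZ: BFIL={A} ∪ Z={T} → {A,T} (+1)
site 3, node BEFILZ: BFILZ={A,T} ∩ E={A} → {A} (+0)
site 4, node IL: I={C} ∪ L={G} → {C,G} (+1)
site 4, node FIL: F={T} ∪ IL={C,G} → {C,G,T} (+1)
site 4, node BFIL: B={T} ∩ FIL={C,G,T} → {T} (+0)
site 4, node BFILZ: BFIL={T} ∪ Z={G} → {G,T} (+1)
site 4, node BEFILZ: BFILZ={G,T} ∩ E={G} → {G} (+0)
per-site changes: [4, 0, 3, 3, 3]; total = 13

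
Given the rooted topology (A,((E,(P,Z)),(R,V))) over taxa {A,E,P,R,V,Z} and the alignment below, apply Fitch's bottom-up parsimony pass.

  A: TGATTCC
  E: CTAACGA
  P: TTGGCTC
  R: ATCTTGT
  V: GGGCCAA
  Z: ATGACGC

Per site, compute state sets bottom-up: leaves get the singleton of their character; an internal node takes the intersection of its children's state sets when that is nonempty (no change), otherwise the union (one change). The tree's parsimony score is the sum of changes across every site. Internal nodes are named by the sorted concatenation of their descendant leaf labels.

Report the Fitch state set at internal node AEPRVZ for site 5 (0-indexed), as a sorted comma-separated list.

C,G

[col 0] PZ: children P:{T}, Z:{A} ∪→ {A,T}; cost 1
[col 0] EPZ: children E:{C}, PZ:{A,T} ∪→ {A,C,T}; cost 1
[col 0] RV: children R:{A}, V:{G} ∪→ {A,G}; cost 1
[col 0] EPRVZ: children EPZ:{A,C,T}, RV:{A,G} ∩→ {A}; cost 0
[col 0] AEPRVZ: children A:{T}, EPRVZ:{A} ∪→ {A,T}; cost 1
[col 1] PZ: children P:{T}, Z:{T} ∩→ {T}; cost 0
[col 1] EPZ: children E:{T}, PZ:{T} ∩→ {T}; cost 0
[col 1] RV: children R:{T}, V:{G} ∪→ {G,T}; cost 1
[col 1] EPRVZ: children EPZ:{T}, RV:{G,T} ∩→ {T}; cost 0
[col 1] AEPRVZ: children A:{G}, EPRVZ:{T} ∪→ {G,T}; cost 1
[col 2] PZ: children P:{G}, Z:{G} ∩→ {G}; cost 0
[col 2] EPZ: children E:{A}, PZ:{G} ∪→ {A,G}; cost 1
[col 2] RV: children R:{C}, V:{G} ∪→ {C,G}; cost 1
[col 2] EPRVZ: children EPZ:{A,G}, RV:{C,G} ∩→ {G}; cost 0
[col 2] AEPRVZ: children A:{A}, EPRVZ:{G} ∪→ {A,G}; cost 1
[col 3] PZ: children P:{G}, Z:{A} ∪→ {A,G}; cost 1
[col 3] EPZ: children E:{A}, PZ:{A,G} ∩→ {A}; cost 0
[col 3] RV: children R:{T}, V:{C} ∪→ {C,T}; cost 1
[col 3] EPRVZ: children EPZ:{A}, RV:{C,T} ∪→ {A,C,T}; cost 1
[col 3] AEPRVZ: children A:{T}, EPRVZ:{A,C,T} ∩→ {T}; cost 0
[col 4] PZ: children P:{C}, Z:{C} ∩→ {C}; cost 0
[col 4] EPZ: children E:{C}, PZ:{C} ∩→ {C}; cost 0
[col 4] RV: children R:{T}, V:{C} ∪→ {C,T}; cost 1
[col 4] EPRVZ: children EPZ:{C}, RV:{C,T} ∩→ {C}; cost 0
[col 4] AEPRVZ: children A:{T}, EPRVZ:{C} ∪→ {C,T}; cost 1
[col 5] PZ: children P:{T}, Z:{G} ∪→ {G,T}; cost 1
[col 5] EPZ: children E:{G}, PZ:{G,T} ∩→ {G}; cost 0
[col 5] RV: children R:{G}, V:{A} ∪→ {A,G}; cost 1
[col 5] EPRVZ: children EPZ:{G}, RV:{A,G} ∩→ {G}; cost 0
[col 5] AEPRVZ: children A:{C}, EPRVZ:{G} ∪→ {C,G}; cost 1
[col 6] PZ: children P:{C}, Z:{C} ∩→ {C}; cost 0
[col 6] EPZ: children E:{A}, PZ:{C} ∪→ {A,C}; cost 1
[col 6] RV: children R:{T}, V:{A} ∪→ {A,T}; cost 1
[col 6] EPRVZ: children EPZ:{A,C}, RV:{A,T} ∩→ {A}; cost 0
[col 6] AEPRVZ: children A:{C}, EPRVZ:{A} ∪→ {A,C}; cost 1
per-site changes: [4, 2, 3, 3, 2, 3, 3]; total = 20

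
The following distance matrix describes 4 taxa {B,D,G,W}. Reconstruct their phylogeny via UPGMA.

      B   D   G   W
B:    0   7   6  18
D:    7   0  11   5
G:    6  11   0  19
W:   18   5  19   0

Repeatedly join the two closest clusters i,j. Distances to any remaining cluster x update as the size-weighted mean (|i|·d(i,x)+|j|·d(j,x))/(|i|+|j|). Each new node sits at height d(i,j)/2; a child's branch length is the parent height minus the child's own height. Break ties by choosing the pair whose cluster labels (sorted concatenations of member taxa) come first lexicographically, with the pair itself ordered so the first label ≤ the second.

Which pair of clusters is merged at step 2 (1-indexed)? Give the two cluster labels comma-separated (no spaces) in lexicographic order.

step 1: merge (D,W) at d=5; branch lengths D→5/2, W→5/2; new cluster DW
  updated: d(B,DW)=25/2, d(DW,G)=15
step 2: merge (B,G) at d=6; branch lengths B→3, G→3; new cluster BG
  updated: d(BG,DW)=55/4
step 3: merge (BG,DW) at d=55/4; branch lengths BG→31/8, DW→35/8; new cluster BDGW
final tree: ((B:3,G:3):31/8,(D:5/2,W:5/2):35/8)
total length: 77/4

B,G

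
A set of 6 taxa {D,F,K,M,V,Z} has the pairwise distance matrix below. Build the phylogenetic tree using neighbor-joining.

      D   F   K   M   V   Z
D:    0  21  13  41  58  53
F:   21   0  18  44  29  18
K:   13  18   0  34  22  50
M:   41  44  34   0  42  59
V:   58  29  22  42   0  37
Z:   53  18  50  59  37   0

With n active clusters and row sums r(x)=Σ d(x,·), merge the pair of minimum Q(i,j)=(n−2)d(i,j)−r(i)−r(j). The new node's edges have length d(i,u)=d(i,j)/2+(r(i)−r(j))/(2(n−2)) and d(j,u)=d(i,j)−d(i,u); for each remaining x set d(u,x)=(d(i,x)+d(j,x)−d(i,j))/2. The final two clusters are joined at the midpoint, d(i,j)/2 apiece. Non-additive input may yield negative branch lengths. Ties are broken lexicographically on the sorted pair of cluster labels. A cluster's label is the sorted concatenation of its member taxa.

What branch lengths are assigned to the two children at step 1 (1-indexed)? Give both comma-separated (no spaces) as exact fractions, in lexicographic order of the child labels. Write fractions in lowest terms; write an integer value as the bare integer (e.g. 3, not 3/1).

step 1: merge (F,Z) at d=18, Q=-275; branch lengths F→-15/8, Z→159/8; new cluster FZ
  updated: d(D,FZ)=28, d(FZ,K)=25, d(FZ,M)=85/2, d(FZ,V)=24
step 2: merge (D,K) at d=13, Q=-195; branch lengths D→85/6, K→-7/6; new cluster DK
  updated: d(DK,FZ)=20, d(DK,M)=31, d(DK,V)=67/2
step 3: merge (DK,M) at d=31, Q=-138; branch lengths DK→31/4, M→93/4; new cluster DKM
  updated: d(DKM,FZ)=63/4, d(DKM,V)=89/4
step 4: merge (DKM,FZ) at d=63/4, Q=-62; branch lengths DKM→7, FZ→35/4; new cluster DFKMZ
  updated: d(DFKMZ,V)=61/4
step 5: merge (DFKMZ,V) at d=61/4; branch lengths DFKMZ→61/8, V→61/8; new cluster DFKMVZ
final tree: ((((D:85/6,K:-7/6):31/4,M:93/4):7,(F:-15/8,Z:159/8):35/4):61/8,V:61/8)
total length: 93

-15/8,159/8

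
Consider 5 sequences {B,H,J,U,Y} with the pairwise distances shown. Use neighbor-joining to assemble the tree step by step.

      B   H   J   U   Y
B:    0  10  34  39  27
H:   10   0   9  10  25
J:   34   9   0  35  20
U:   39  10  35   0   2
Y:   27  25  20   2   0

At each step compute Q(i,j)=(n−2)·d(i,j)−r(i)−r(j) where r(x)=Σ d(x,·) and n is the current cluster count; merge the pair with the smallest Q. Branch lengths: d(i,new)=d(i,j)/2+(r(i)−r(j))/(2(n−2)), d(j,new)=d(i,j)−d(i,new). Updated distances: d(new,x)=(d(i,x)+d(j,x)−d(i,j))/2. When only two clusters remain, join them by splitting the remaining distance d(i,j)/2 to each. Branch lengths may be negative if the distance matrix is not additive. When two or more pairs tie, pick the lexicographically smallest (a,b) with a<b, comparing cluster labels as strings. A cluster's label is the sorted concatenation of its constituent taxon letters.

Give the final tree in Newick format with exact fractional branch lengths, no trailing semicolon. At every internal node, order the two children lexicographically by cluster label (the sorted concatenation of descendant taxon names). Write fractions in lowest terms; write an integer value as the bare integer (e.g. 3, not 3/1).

step 1: merge (U,Y) at d=2, Q=-154; branch lengths U→3, Y→-1; new cluster UY
  updated: d(B,UY)=32, d(H,UY)=33/2, d(J,UY)=53/2
step 2: merge (B,H) at d=10, Q=-183/2; branch lengths B→121/8, H→-41/8; new cluster BH
  updated: d(BH,J)=33/2, d(BH,UY)=77/4
step 3: merge (BH,J) at d=33/2, Q=-249/4; branch lengths BH→37/8, J→95/8; new cluster BHJ
  updated: d(BHJ,UY)=117/8
step 4: merge (BHJ,UY) at d=117/8; branch lengths BHJ→117/16, UY→117/16; new cluster BHJUY
final tree: (((B:121/8,H:-41/8):37/8,J:95/8):117/16,(U:3,Y:-1):117/16)
total length: 345/8

(((B:121/8,H:-41/8):37/8,J:95/8):117/16,(U:3,Y:-1):117/16)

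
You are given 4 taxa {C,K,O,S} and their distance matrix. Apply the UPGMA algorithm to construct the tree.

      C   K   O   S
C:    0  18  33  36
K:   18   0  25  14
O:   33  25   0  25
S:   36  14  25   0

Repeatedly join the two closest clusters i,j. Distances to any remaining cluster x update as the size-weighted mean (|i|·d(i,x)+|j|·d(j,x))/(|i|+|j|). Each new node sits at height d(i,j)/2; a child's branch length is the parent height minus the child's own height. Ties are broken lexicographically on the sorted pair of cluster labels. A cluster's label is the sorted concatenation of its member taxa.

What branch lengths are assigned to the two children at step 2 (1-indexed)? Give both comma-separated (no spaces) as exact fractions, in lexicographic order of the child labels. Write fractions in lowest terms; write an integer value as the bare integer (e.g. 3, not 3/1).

step 1: merge (K,S) at d=14; branch lengths K→7, S→7; new cluster KS
  updated: d(C,KS)=27, d(KS,O)=25
step 2: merge (KS,O) at d=25; branch lengths KS→11/2, O→25/2; new cluster KOS
  updated: d(C,KOS)=29
step 3: merge (C,KOS) at d=29; branch lengths C→29/2, KOS→2; new cluster CKOS
final tree: (C:29/2,((K:7,S:7):11/2,O:25/2):2)
total length: 97/2

11/2,25/2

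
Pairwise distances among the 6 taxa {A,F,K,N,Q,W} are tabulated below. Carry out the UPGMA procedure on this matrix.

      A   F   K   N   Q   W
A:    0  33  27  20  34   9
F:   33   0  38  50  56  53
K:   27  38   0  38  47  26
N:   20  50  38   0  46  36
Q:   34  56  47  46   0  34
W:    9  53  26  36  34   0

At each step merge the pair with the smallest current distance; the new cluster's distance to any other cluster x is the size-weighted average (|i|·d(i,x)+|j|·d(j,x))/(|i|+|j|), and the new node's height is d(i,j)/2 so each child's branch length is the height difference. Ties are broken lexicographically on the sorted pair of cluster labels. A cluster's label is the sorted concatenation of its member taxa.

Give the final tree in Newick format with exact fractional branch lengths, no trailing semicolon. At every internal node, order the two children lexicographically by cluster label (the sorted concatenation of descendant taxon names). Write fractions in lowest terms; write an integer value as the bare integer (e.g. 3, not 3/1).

1. join A+W (d=9) ⇒ AW; edges |A|=9/2, |W|=9/2
  updated: d(AW,F)=43, d(AW,K)=53/2, d(AW,N)=28, d(AW,Q)=34
2. join AW+K (d=53/2) ⇒ AKW; edges |AW|=35/4, |K|=53/4
  updated: d(AKW,F)=124/3, d(AKW,N)=94/3, d(AKW,Q)=115/3
3. join AKW+N (d=94/3) ⇒ AKNW; edges |AKW|=29/12, |N|=47/3
  updated: d(AKNW,F)=87/2, d(AKNW,Q)=161/4
4. join AKNW+Q (d=161/4) ⇒ AKNQW; edges |AKNW|=107/24, |Q|=161/8
  updated: d(AKNQW,F)=46
5. join AKNQW+F (d=46) ⇒ AFKNQW; edges |AKNQW|=23/8, |F|=23
final tree: (((((A:9/2,W:9/2):35/4,K:53/4):29/12,N:47/3):107/24,Q:161/8):23/8,F:23)
total length: 2389/24

(((((A:9/2,W:9/2):35/4,K:53/4):29/12,N:47/3):107/24,Q:161/8):23/8,F:23)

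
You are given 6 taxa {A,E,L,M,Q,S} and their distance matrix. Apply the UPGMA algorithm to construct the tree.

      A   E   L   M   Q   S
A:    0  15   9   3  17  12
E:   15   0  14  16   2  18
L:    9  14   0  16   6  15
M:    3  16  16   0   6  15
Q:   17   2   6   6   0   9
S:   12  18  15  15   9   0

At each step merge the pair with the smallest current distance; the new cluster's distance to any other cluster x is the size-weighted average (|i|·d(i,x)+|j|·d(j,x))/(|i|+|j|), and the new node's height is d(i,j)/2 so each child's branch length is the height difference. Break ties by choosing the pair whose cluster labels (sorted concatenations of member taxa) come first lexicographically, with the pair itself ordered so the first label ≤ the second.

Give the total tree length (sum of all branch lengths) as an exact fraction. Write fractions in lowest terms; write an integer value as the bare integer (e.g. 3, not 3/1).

1673/60

1. join E+Q (d=2) ⇒ EQ; edges |E|=1, |Q|=1
  updated: d(A,EQ)=16, d(EQ,L)=10, d(EQ,M)=11, d(EQ,S)=27/2
2. join A+M (d=3) ⇒ AM; edges |A|=3/2, |M|=3/2
  updated: d(AM,EQ)=27/2, d(AM,L)=25/2, d(AM,S)=27/2
3. join EQ+L (d=10) ⇒ ELQ; edges |EQ|=4, |L|=5
  updated: d(AM,ELQ)=79/6, d(ELQ,S)=14
4. join AM+ELQ (d=79/6) ⇒ AELMQ; edges |AM|=61/12, |ELQ|=19/12
  updated: d(AELMQ,S)=69/5
5. join AELMQ+S (d=69/5) ⇒ AELMQS; edges |AELMQ|=19/60, |S|=69/10
final tree: (((A:3/2,M:3/2):61/12,((E:1,Q:1):4,L:5):19/12):19/60,S:69/10)
total length: 1673/60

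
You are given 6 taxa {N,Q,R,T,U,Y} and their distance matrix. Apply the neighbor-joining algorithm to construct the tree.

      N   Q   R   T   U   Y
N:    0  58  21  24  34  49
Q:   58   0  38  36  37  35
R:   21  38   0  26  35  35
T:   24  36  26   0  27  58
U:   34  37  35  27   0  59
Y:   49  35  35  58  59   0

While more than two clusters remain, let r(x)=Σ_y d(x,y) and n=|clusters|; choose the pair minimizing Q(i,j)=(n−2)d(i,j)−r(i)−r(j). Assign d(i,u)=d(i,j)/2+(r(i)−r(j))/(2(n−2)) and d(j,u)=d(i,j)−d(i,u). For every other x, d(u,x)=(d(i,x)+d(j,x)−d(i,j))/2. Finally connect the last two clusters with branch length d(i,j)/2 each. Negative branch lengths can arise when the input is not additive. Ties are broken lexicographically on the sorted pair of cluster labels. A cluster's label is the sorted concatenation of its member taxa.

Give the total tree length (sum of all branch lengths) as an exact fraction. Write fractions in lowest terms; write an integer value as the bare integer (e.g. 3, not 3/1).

815/8

iteration 1: select Q,Y (d=35, Q=-300); attach at lengths (27/2, 43/2); label the merged cluster QY
  updated: d(N,QY)=36, d(QY,R)=19, d(QY,T)=59/2, d(QY,U)=61/2
iteration 2: select QY,R (d=19, Q=-159); attach at lengths (71/6, 43/6); label the merged cluster QRY
  updated: d(N,QRY)=19, d(QRY,T)=73/4, d(QRY,U)=93/4
iteration 3: select N,QRY (d=19, Q=-199/2); attach at lengths (109/8, 43/8); label the merged cluster NQRY
  updated: d(NQRY,T)=93/8, d(NQRY,U)=153/8
iteration 4: select NQRY,T (d=93/8, Q=-231/4); attach at lengths (15/8, 39/4); label the merged cluster NQRTY
  updated: d(NQRTY,U)=69/4
iteration 5: select NQRTY,U (d=69/4); attach at lengths (69/8, 69/8); label the merged cluster NQRTUY
final tree: (((N:109/8,((Q:27/2,Y:43/2):71/6,R:43/6):43/8):15/8,T:39/4):69/8,U:69/8)
total length: 815/8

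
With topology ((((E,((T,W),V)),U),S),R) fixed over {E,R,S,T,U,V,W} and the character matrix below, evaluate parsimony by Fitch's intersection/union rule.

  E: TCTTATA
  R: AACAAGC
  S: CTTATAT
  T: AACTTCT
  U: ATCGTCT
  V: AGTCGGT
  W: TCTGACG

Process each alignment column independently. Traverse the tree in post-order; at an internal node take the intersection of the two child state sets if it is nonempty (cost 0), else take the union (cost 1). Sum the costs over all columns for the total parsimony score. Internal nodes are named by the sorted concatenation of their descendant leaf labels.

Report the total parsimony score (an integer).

25

site 0, node TW: T={A} ∪ W={T} → {A,T} (+1)
site 0, node TVW: TW={A,T} ∩ V={A} → {A} (+0)
site 0, node ETVW: E={T} ∪ TVW={A} → {A,T} (+1)
site 0, node ETUVW: ETVW={A,T} ∩ U={A} → {A} (+0)
site 0, node ESTUVW: ETUVW={A} ∪ S={C} → {A,C} (+1)
site 0, node ERSTUVW: ESTUVW={A,C} ∩ R={A} → {A} (+0)
site 1, node TW: T={A} ∪ W={C} → {A,C} (+1)
site 1, node TVW: TW={A,C} ∪ V={G} → {A,C,G} (+1)
site 1, node ETVW: E={C} ∩ TVW={A,C,G} → {C} (+0)
site 1, node ETUVW: ETVW={C} ∪ U={T} → {C,T} (+1)
site 1, node ESTUVW: ETUVW={C,T} ∩ S={T} → {T} (+0)
site 1, node ERSTUVW: ESTUVW={T} ∪ R={A} → {A,T} (+1)
site 2, node TW: T={C} ∪ W={T} → {C,T} (+1)
site 2, node TVW: TW={C,T} ∩ V={T} → {T} (+0)
site 2, node ETVW: E={T} ∩ TVW={T} → {T} (+0)
site 2, node ETUVW: ETVW={T} ∪ U={C} → {C,T} (+1)
site 2, node ESTUVW: ETUVW={C,T} ∩ S={T} → {T} (+0)
site 2, node ERSTUVW: ESTUVW={T} ∪ R={C} → {C,T} (+1)
site 3, node TW: T={T} ∪ W={G} → {G,T} (+1)
site 3, node TVW: TW={G,T} ∪ V={C} → {C,G,T} (+1)
site 3, node ETVW: E={T} ∩ TVW={C,G,T} → {T} (+0)
site 3, node ETUVW: ETVW={T} ∪ U={G} → {G,T} (+1)
site 3, node ESTUVW: ETUVW={G,T} ∪ S={A} → {A,G,T} (+1)
site 3, node ERSTUVW: ESTUVW={A,G,T} ∩ R={A} → {A} (+0)
site 4, node TW: T={T} ∪ W={A} → {A,T} (+1)
site 4, node TVW: TW={A,T} ∪ V={G} → {A,G,T} (+1)
site 4, node ETVW: E={A} ∩ TVW={A,G,T} → {A} (+0)
site 4, node ETUVW: ETVW={A} ∪ U={T} → {A,T} (+1)
site 4, node ESTUVW: ETUVW={A,T} ∩ S={T} → {T} (+0)
site 4, node ERSTUVW: ESTUVW={T} ∪ R={A} → {A,T} (+1)
site 5, node TW: T={C} ∩ W={C} → {C} (+0)
site 5, node TVW: TW={C} ∪ V={G} → {C,G} (+1)
site 5, node ETVW: E={T} ∪ TVW={C,G} → {C,G,T} (+1)
site 5, node ETUVW: ETVW={C,G,T} ∩ U={C} → {C} (+0)
site 5, node ESTUVW: ETUVW={C} ∪ S={A} → {A,C} (+1)
site 5, node ERSTUVW: ESTUVW={A,C} ∪ R={G} → {A,C,G} (+1)
site 6, node TW: T={T} ∪ W={G} → {G,T} (+1)
site 6, node TVW: TW={G,T} ∩ V={T} → {T} (+0)
site 6, node ETVW: E={A} ∪ TVW={T} → {A,T} (+1)
site 6, node ETUVW: ETVW={A,T} ∩ U={T} → {T} (+0)
site 6, node ESTUVW: ETUVW={T} ∩ S={T} → {T} (+0)
site 6, node ERSTUVW: ESTUVW={T} ∪ R={C} → {C,T} (+1)
per-site changes: [3, 4, 3, 4, 4, 4, 3]; total = 25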